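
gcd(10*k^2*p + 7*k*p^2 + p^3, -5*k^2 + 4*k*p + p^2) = 5*k + p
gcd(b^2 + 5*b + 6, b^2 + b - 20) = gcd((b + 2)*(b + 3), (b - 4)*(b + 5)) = 1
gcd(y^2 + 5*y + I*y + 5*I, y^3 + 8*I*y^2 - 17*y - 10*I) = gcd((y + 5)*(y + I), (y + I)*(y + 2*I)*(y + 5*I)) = y + I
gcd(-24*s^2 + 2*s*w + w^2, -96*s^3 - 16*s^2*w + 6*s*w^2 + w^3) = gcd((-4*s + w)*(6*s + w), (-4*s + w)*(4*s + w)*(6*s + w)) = 24*s^2 - 2*s*w - w^2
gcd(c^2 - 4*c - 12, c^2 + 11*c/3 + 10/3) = c + 2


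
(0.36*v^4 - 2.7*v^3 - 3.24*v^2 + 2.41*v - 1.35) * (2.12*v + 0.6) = 0.7632*v^5 - 5.508*v^4 - 8.4888*v^3 + 3.1652*v^2 - 1.416*v - 0.81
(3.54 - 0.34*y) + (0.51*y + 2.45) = 0.17*y + 5.99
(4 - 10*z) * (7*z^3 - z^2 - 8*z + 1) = -70*z^4 + 38*z^3 + 76*z^2 - 42*z + 4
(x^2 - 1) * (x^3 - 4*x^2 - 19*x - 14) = x^5 - 4*x^4 - 20*x^3 - 10*x^2 + 19*x + 14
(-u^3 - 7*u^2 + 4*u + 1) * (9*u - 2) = -9*u^4 - 61*u^3 + 50*u^2 + u - 2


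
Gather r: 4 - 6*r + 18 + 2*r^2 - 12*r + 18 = 2*r^2 - 18*r + 40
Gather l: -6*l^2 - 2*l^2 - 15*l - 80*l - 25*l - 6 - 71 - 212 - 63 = -8*l^2 - 120*l - 352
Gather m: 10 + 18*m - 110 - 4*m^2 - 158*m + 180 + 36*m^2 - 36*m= 32*m^2 - 176*m + 80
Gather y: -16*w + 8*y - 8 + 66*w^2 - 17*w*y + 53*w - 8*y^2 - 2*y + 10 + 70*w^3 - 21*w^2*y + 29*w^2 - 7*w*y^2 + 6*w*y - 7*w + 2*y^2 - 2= 70*w^3 + 95*w^2 + 30*w + y^2*(-7*w - 6) + y*(-21*w^2 - 11*w + 6)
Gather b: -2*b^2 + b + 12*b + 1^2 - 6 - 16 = -2*b^2 + 13*b - 21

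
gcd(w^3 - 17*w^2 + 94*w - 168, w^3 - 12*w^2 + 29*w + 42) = w^2 - 13*w + 42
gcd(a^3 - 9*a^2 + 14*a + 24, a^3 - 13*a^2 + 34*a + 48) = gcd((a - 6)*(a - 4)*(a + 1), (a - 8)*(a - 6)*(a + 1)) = a^2 - 5*a - 6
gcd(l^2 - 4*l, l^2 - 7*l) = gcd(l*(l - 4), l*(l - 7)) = l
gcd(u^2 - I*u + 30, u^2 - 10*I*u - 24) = u - 6*I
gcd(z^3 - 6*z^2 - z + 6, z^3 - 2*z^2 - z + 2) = z^2 - 1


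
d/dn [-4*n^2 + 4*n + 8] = 4 - 8*n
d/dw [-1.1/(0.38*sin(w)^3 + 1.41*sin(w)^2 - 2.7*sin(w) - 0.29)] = (1.254*sin(w)^2 + 3.102*sin(w) - 2.97)*cos(w)/(0.38*sin(w)^3 + 1.41*sin(w)^2 - 2.7*sin(w) - 0.29)^2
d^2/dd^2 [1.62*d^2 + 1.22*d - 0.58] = 3.24000000000000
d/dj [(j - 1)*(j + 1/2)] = 2*j - 1/2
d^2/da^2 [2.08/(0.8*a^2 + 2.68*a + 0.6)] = (-2.6624*a^2 - 8.91904*a + 2.08*(1.6*a + 2.68)*(3.2*a + 5.36) - 1.9968)/(0.8*a^2 + 2.68*a + 0.6)^3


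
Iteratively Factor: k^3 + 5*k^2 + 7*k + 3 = (k + 1)*(k^2 + 4*k + 3) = (k + 1)*(k + 3)*(k + 1)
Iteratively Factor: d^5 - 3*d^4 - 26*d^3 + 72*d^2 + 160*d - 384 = (d - 4)*(d^4 + d^3 - 22*d^2 - 16*d + 96) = (d - 4)^2*(d^3 + 5*d^2 - 2*d - 24) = (d - 4)^2*(d + 3)*(d^2 + 2*d - 8) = (d - 4)^2*(d + 3)*(d + 4)*(d - 2)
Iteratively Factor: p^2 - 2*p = (p)*(p - 2)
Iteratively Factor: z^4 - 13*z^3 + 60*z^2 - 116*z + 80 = (z - 5)*(z^3 - 8*z^2 + 20*z - 16) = (z - 5)*(z - 2)*(z^2 - 6*z + 8) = (z - 5)*(z - 4)*(z - 2)*(z - 2)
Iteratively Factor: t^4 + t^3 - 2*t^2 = (t - 1)*(t^3 + 2*t^2) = t*(t - 1)*(t^2 + 2*t) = t*(t - 1)*(t + 2)*(t)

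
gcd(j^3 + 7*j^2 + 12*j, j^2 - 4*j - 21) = j + 3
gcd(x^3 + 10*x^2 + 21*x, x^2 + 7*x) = x^2 + 7*x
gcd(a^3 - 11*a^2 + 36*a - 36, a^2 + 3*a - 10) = a - 2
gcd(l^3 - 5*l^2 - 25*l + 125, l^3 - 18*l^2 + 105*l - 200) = l^2 - 10*l + 25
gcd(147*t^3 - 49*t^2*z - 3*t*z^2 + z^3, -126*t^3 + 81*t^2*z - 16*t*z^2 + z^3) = 21*t^2 - 10*t*z + z^2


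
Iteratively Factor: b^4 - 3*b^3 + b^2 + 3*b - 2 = (b - 1)*(b^3 - 2*b^2 - b + 2) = (b - 2)*(b - 1)*(b^2 - 1) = (b - 2)*(b - 1)*(b + 1)*(b - 1)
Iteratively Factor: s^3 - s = (s - 1)*(s^2 + s) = (s - 1)*(s + 1)*(s)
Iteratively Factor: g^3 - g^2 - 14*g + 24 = (g - 2)*(g^2 + g - 12) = (g - 2)*(g + 4)*(g - 3)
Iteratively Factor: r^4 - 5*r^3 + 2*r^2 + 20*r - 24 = (r - 2)*(r^3 - 3*r^2 - 4*r + 12) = (r - 3)*(r - 2)*(r^2 - 4) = (r - 3)*(r - 2)*(r + 2)*(r - 2)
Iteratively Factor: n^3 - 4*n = (n + 2)*(n^2 - 2*n) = (n - 2)*(n + 2)*(n)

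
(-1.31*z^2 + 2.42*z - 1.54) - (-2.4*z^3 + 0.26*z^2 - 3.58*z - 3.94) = 2.4*z^3 - 1.57*z^2 + 6.0*z + 2.4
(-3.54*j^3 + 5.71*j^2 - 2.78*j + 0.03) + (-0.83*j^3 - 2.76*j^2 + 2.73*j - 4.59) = -4.37*j^3 + 2.95*j^2 - 0.0499999999999998*j - 4.56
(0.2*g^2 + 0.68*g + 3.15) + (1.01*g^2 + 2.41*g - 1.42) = 1.21*g^2 + 3.09*g + 1.73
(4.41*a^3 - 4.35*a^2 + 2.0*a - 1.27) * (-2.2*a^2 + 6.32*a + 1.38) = -9.702*a^5 + 37.4412*a^4 - 25.8062*a^3 + 9.431*a^2 - 5.2664*a - 1.7526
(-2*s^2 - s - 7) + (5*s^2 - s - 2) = 3*s^2 - 2*s - 9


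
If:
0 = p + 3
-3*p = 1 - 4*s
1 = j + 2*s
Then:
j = 5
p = -3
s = -2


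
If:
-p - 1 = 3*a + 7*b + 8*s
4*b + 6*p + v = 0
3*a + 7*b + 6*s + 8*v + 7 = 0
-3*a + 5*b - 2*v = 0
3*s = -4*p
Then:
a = 3119/7668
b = -181/2556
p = 38/213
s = -152/639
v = -503/639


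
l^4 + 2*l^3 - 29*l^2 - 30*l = l*(l - 5)*(l + 1)*(l + 6)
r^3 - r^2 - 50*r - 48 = (r - 8)*(r + 1)*(r + 6)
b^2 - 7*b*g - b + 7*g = (b - 1)*(b - 7*g)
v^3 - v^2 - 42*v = v*(v - 7)*(v + 6)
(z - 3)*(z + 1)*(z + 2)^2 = z^4 + 2*z^3 - 7*z^2 - 20*z - 12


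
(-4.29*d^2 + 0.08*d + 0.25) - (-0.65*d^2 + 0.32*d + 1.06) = -3.64*d^2 - 0.24*d - 0.81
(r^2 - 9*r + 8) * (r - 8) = r^3 - 17*r^2 + 80*r - 64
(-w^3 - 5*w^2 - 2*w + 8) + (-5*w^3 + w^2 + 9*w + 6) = -6*w^3 - 4*w^2 + 7*w + 14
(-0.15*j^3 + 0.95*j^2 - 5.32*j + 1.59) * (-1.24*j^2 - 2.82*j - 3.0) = 0.186*j^5 - 0.755*j^4 + 4.3678*j^3 + 10.1808*j^2 + 11.4762*j - 4.77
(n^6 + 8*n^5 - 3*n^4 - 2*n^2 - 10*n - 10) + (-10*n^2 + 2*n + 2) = n^6 + 8*n^5 - 3*n^4 - 12*n^2 - 8*n - 8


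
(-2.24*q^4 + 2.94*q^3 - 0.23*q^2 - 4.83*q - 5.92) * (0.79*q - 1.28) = -1.7696*q^5 + 5.1898*q^4 - 3.9449*q^3 - 3.5213*q^2 + 1.5056*q + 7.5776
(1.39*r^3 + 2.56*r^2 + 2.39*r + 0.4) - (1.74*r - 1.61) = 1.39*r^3 + 2.56*r^2 + 0.65*r + 2.01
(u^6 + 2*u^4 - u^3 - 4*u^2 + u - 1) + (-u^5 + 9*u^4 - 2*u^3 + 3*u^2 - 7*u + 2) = u^6 - u^5 + 11*u^4 - 3*u^3 - u^2 - 6*u + 1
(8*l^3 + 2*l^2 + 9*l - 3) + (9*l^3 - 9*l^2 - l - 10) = 17*l^3 - 7*l^2 + 8*l - 13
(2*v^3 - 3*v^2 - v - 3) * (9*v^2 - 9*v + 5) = 18*v^5 - 45*v^4 + 28*v^3 - 33*v^2 + 22*v - 15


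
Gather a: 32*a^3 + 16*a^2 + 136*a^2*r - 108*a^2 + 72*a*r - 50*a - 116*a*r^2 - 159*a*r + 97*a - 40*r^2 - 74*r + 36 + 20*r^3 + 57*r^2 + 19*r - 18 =32*a^3 + a^2*(136*r - 92) + a*(-116*r^2 - 87*r + 47) + 20*r^3 + 17*r^2 - 55*r + 18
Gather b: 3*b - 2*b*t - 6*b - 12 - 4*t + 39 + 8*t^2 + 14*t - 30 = b*(-2*t - 3) + 8*t^2 + 10*t - 3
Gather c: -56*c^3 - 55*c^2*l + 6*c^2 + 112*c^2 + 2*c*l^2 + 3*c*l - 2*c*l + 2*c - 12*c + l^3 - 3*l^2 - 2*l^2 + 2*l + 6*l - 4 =-56*c^3 + c^2*(118 - 55*l) + c*(2*l^2 + l - 10) + l^3 - 5*l^2 + 8*l - 4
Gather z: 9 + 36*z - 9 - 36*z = 0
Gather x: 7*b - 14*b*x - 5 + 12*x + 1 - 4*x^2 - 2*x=7*b - 4*x^2 + x*(10 - 14*b) - 4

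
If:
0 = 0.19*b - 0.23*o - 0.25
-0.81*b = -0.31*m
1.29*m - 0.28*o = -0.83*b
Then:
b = -0.08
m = -0.20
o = -1.15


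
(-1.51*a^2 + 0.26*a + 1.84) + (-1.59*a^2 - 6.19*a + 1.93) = -3.1*a^2 - 5.93*a + 3.77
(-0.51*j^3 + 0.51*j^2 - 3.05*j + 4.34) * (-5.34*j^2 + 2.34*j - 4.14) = 2.7234*j^5 - 3.9168*j^4 + 19.5918*j^3 - 32.424*j^2 + 22.7826*j - 17.9676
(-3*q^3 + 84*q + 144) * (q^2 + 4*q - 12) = -3*q^5 - 12*q^4 + 120*q^3 + 480*q^2 - 432*q - 1728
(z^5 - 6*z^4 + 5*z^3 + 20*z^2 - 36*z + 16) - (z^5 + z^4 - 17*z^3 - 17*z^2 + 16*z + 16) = -7*z^4 + 22*z^3 + 37*z^2 - 52*z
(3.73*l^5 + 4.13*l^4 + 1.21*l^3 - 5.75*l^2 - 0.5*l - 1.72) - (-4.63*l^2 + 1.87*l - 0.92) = 3.73*l^5 + 4.13*l^4 + 1.21*l^3 - 1.12*l^2 - 2.37*l - 0.8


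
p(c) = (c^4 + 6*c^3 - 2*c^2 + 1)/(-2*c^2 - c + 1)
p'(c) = (4*c + 1)*(c^4 + 6*c^3 - 2*c^2 + 1)/(-2*c^2 - c + 1)^2 + (4*c^3 + 18*c^2 - 4*c)/(-2*c^2 - c + 1)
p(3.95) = -17.07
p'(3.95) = -6.58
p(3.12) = -11.97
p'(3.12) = -5.69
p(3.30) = -13.02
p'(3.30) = -5.89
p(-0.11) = 0.89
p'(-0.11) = 1.06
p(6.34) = -35.76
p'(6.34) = -9.04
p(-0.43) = 0.18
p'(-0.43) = 4.34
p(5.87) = -31.62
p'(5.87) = -8.56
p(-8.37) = -9.57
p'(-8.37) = 5.66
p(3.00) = -11.30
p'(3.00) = -5.56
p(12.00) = -103.07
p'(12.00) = -14.73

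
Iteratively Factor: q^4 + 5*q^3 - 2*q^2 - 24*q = (q)*(q^3 + 5*q^2 - 2*q - 24) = q*(q + 4)*(q^2 + q - 6) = q*(q + 3)*(q + 4)*(q - 2)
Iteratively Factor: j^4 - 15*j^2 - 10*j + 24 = (j - 1)*(j^3 + j^2 - 14*j - 24) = (j - 1)*(j + 3)*(j^2 - 2*j - 8) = (j - 4)*(j - 1)*(j + 3)*(j + 2)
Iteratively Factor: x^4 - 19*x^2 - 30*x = (x)*(x^3 - 19*x - 30) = x*(x + 3)*(x^2 - 3*x - 10) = x*(x - 5)*(x + 3)*(x + 2)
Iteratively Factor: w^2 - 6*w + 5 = (w - 5)*(w - 1)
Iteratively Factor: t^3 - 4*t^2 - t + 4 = (t - 1)*(t^2 - 3*t - 4) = (t - 4)*(t - 1)*(t + 1)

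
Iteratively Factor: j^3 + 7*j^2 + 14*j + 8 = (j + 4)*(j^2 + 3*j + 2) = (j + 1)*(j + 4)*(j + 2)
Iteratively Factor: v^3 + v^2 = (v + 1)*(v^2) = v*(v + 1)*(v)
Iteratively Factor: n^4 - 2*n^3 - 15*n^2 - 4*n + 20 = (n - 5)*(n^3 + 3*n^2 - 4) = (n - 5)*(n + 2)*(n^2 + n - 2) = (n - 5)*(n - 1)*(n + 2)*(n + 2)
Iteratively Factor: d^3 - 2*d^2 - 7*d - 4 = (d + 1)*(d^2 - 3*d - 4) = (d + 1)^2*(d - 4)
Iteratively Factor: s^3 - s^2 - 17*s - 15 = (s + 3)*(s^2 - 4*s - 5) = (s + 1)*(s + 3)*(s - 5)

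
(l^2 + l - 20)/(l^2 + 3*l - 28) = (l + 5)/(l + 7)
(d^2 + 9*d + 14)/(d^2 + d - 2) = (d + 7)/(d - 1)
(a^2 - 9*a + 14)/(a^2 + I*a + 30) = (a^2 - 9*a + 14)/(a^2 + I*a + 30)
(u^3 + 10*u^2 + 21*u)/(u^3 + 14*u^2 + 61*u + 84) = u/(u + 4)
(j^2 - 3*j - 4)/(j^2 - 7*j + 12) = (j + 1)/(j - 3)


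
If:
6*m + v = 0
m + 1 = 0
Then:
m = -1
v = 6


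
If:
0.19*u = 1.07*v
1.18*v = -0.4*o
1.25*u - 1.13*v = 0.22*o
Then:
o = 0.00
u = 0.00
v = 0.00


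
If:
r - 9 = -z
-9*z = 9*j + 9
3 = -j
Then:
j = -3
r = 7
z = 2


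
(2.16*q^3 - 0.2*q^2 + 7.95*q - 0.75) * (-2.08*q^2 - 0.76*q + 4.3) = -4.4928*q^5 - 1.2256*q^4 - 7.096*q^3 - 5.342*q^2 + 34.755*q - 3.225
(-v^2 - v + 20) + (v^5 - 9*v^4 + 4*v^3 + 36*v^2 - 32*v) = v^5 - 9*v^4 + 4*v^3 + 35*v^2 - 33*v + 20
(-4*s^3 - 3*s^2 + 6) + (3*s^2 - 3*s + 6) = -4*s^3 - 3*s + 12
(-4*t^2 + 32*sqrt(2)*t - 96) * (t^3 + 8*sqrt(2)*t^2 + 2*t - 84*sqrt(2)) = -4*t^5 + 408*t^3 - 368*sqrt(2)*t^2 - 5568*t + 8064*sqrt(2)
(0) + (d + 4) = d + 4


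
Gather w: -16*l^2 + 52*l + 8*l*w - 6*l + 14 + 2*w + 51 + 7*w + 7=-16*l^2 + 46*l + w*(8*l + 9) + 72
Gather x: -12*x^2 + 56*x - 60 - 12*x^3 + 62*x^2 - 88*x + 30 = -12*x^3 + 50*x^2 - 32*x - 30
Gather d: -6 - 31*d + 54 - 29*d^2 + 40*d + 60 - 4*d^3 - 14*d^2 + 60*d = -4*d^3 - 43*d^2 + 69*d + 108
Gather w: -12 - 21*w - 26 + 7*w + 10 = -14*w - 28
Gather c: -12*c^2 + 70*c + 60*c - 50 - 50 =-12*c^2 + 130*c - 100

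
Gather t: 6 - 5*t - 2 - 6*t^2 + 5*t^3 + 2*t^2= 5*t^3 - 4*t^2 - 5*t + 4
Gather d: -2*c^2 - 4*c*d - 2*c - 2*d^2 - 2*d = -2*c^2 - 2*c - 2*d^2 + d*(-4*c - 2)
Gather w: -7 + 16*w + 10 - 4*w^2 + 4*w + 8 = -4*w^2 + 20*w + 11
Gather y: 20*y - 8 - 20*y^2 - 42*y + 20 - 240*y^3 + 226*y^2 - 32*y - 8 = -240*y^3 + 206*y^2 - 54*y + 4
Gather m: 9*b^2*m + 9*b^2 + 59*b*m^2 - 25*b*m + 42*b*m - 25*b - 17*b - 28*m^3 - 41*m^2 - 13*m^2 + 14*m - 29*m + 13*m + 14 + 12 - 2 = 9*b^2 - 42*b - 28*m^3 + m^2*(59*b - 54) + m*(9*b^2 + 17*b - 2) + 24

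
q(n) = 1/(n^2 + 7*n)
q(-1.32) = -0.13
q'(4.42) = -0.01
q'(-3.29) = -0.00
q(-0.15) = -0.97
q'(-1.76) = -0.04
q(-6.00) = -0.17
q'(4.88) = -0.00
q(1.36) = 0.09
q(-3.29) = -0.08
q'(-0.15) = -6.35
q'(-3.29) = -0.00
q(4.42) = 0.02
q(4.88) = 0.02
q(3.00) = 0.03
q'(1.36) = -0.08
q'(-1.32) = -0.08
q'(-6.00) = 0.14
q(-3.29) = -0.08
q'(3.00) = -0.01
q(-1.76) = -0.11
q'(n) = (-2*n - 7)/(n^2 + 7*n)^2 = (-2*n - 7)/(n^2*(n + 7)^2)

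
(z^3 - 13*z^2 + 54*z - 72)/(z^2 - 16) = (z^2 - 9*z + 18)/(z + 4)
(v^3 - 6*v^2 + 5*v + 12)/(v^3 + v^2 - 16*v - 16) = (v - 3)/(v + 4)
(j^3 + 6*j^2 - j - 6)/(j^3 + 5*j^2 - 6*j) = (j + 1)/j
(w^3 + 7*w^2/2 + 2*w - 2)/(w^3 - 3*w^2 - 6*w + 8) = (w^2 + 3*w/2 - 1)/(w^2 - 5*w + 4)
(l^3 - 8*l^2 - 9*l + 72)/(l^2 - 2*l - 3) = (l^2 - 5*l - 24)/(l + 1)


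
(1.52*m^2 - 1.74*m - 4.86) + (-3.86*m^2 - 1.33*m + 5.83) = -2.34*m^2 - 3.07*m + 0.97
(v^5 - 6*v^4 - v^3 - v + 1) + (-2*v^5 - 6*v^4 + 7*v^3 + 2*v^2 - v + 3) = -v^5 - 12*v^4 + 6*v^3 + 2*v^2 - 2*v + 4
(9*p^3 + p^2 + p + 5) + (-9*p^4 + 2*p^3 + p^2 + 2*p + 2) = -9*p^4 + 11*p^3 + 2*p^2 + 3*p + 7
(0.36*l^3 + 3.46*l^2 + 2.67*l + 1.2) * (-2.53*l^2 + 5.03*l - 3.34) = -0.9108*l^5 - 6.943*l^4 + 9.4463*l^3 - 1.1623*l^2 - 2.8818*l - 4.008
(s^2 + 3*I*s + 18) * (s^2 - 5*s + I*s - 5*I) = s^4 - 5*s^3 + 4*I*s^3 + 15*s^2 - 20*I*s^2 - 75*s + 18*I*s - 90*I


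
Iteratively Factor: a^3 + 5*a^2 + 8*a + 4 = (a + 2)*(a^2 + 3*a + 2) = (a + 2)^2*(a + 1)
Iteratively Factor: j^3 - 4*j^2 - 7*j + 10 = (j - 5)*(j^2 + j - 2) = (j - 5)*(j + 2)*(j - 1)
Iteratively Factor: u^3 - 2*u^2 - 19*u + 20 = (u + 4)*(u^2 - 6*u + 5) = (u - 1)*(u + 4)*(u - 5)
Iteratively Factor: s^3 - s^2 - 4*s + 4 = (s + 2)*(s^2 - 3*s + 2) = (s - 1)*(s + 2)*(s - 2)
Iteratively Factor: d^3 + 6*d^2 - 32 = (d - 2)*(d^2 + 8*d + 16) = (d - 2)*(d + 4)*(d + 4)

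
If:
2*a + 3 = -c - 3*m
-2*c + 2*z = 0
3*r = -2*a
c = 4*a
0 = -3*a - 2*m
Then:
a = -2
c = -8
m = 3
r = 4/3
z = -8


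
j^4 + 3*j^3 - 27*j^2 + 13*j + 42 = (j - 3)*(j - 2)*(j + 1)*(j + 7)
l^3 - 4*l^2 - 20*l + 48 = (l - 6)*(l - 2)*(l + 4)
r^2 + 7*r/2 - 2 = (r - 1/2)*(r + 4)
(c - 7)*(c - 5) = c^2 - 12*c + 35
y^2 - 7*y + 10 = (y - 5)*(y - 2)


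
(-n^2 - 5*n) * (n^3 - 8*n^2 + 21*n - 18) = -n^5 + 3*n^4 + 19*n^3 - 87*n^2 + 90*n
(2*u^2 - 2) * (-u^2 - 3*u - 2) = -2*u^4 - 6*u^3 - 2*u^2 + 6*u + 4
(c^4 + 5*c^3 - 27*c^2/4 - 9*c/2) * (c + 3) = c^5 + 8*c^4 + 33*c^3/4 - 99*c^2/4 - 27*c/2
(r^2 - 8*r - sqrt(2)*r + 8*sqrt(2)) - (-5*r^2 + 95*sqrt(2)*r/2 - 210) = 6*r^2 - 97*sqrt(2)*r/2 - 8*r + 8*sqrt(2) + 210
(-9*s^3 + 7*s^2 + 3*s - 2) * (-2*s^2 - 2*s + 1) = 18*s^5 + 4*s^4 - 29*s^3 + 5*s^2 + 7*s - 2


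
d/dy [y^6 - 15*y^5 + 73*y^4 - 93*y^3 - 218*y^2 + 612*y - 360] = 6*y^5 - 75*y^4 + 292*y^3 - 279*y^2 - 436*y + 612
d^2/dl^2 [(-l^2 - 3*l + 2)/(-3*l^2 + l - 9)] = 10*(6*l^3 - 27*l^2 - 45*l + 32)/(27*l^6 - 27*l^5 + 252*l^4 - 163*l^3 + 756*l^2 - 243*l + 729)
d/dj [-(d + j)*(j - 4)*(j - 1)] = -2*d*j + 5*d - 3*j^2 + 10*j - 4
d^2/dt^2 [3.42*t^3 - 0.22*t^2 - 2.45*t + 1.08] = 20.52*t - 0.44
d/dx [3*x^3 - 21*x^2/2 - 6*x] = 9*x^2 - 21*x - 6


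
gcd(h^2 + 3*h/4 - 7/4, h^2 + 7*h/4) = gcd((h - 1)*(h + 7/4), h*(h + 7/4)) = h + 7/4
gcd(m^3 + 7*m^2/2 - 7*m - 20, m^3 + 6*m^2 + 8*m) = m^2 + 6*m + 8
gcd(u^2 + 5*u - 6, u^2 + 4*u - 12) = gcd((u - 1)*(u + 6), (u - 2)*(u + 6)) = u + 6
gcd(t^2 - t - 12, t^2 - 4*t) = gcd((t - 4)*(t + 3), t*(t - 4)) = t - 4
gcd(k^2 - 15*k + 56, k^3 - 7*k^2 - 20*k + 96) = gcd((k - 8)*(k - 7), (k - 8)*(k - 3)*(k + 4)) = k - 8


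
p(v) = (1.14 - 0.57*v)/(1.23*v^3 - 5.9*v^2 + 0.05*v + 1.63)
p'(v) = (1.14 - 0.57*v)*(-3.69*v^2 + 11.8*v - 0.05)/(1.23*v^3 - 5.9*v^2 + 0.05*v + 1.63)^2 - 0.57/(1.23*v^3 - 5.9*v^2 + 0.05*v + 1.63) = (1.4022*v^3 - 7.5696*v^2 + 13.452*v - 0.9861)/(1.5129*v^6 - 14.514*v^5 + 34.933*v^4 + 3.4198*v^3 - 19.2315*v^2 + 0.163*v + 2.6569)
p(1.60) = -0.03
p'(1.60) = 0.10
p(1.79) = -0.01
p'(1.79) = 0.07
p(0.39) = 1.11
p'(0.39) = 4.69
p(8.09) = -0.01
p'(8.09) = 0.00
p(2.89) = 0.03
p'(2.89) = 0.03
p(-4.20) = -0.02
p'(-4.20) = -0.01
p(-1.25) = -0.18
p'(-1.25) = -0.32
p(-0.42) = 2.89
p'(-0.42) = -35.47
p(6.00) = -0.04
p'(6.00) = 0.04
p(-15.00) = -0.00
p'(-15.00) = -0.00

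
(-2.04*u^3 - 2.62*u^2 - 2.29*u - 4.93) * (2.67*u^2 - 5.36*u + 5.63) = -5.4468*u^5 + 3.939*u^4 - 3.5563*u^3 - 15.6393*u^2 + 13.5321*u - 27.7559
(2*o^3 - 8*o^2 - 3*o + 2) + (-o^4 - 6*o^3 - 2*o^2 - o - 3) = -o^4 - 4*o^3 - 10*o^2 - 4*o - 1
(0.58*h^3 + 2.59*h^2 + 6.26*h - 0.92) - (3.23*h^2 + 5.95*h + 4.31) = 0.58*h^3 - 0.64*h^2 + 0.31*h - 5.23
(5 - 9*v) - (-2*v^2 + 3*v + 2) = 2*v^2 - 12*v + 3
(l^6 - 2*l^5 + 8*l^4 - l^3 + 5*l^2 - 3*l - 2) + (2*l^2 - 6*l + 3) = l^6 - 2*l^5 + 8*l^4 - l^3 + 7*l^2 - 9*l + 1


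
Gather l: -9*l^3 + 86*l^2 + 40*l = -9*l^3 + 86*l^2 + 40*l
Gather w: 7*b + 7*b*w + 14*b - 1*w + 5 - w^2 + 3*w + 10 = 21*b - w^2 + w*(7*b + 2) + 15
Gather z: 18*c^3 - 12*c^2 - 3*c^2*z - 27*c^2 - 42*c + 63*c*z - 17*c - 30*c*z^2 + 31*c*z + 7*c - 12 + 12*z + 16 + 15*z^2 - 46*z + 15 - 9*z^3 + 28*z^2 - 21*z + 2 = 18*c^3 - 39*c^2 - 52*c - 9*z^3 + z^2*(43 - 30*c) + z*(-3*c^2 + 94*c - 55) + 21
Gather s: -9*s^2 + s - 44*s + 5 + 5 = -9*s^2 - 43*s + 10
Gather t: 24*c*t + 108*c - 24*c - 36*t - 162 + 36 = 84*c + t*(24*c - 36) - 126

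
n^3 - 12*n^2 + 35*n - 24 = (n - 8)*(n - 3)*(n - 1)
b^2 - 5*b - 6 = (b - 6)*(b + 1)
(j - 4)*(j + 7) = j^2 + 3*j - 28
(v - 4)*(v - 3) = v^2 - 7*v + 12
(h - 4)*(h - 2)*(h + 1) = h^3 - 5*h^2 + 2*h + 8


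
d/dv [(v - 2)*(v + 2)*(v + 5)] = 3*v^2 + 10*v - 4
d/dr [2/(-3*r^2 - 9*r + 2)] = 6*(2*r + 3)/(3*r^2 + 9*r - 2)^2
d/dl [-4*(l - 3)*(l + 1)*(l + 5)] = -12*l^2 - 24*l + 52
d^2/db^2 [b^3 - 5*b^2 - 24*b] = 6*b - 10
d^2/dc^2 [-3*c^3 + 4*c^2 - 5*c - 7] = 8 - 18*c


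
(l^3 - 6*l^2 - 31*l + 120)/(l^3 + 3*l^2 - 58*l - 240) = (l - 3)/(l + 6)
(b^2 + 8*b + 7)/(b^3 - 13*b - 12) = (b + 7)/(b^2 - b - 12)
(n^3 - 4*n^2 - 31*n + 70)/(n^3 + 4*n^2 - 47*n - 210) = (n - 2)/(n + 6)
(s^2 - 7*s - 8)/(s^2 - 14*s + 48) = (s + 1)/(s - 6)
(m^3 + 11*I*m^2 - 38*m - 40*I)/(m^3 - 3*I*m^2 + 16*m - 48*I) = (m^2 + 7*I*m - 10)/(m^2 - 7*I*m - 12)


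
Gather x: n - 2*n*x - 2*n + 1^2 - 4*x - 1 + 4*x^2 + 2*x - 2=-n + 4*x^2 + x*(-2*n - 2) - 2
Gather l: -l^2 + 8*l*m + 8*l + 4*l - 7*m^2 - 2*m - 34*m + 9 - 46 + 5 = -l^2 + l*(8*m + 12) - 7*m^2 - 36*m - 32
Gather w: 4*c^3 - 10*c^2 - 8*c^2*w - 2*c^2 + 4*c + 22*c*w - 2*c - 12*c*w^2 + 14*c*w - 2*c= 4*c^3 - 12*c^2 - 12*c*w^2 + w*(-8*c^2 + 36*c)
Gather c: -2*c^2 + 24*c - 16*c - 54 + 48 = -2*c^2 + 8*c - 6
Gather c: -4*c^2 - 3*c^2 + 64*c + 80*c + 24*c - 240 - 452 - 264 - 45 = -7*c^2 + 168*c - 1001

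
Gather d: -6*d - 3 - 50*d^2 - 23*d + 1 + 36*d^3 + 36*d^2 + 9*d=36*d^3 - 14*d^2 - 20*d - 2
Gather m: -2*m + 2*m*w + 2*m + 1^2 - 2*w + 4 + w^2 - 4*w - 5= 2*m*w + w^2 - 6*w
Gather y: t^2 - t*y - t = t^2 - t*y - t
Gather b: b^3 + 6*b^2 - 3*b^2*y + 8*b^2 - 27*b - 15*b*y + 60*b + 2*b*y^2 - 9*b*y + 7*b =b^3 + b^2*(14 - 3*y) + b*(2*y^2 - 24*y + 40)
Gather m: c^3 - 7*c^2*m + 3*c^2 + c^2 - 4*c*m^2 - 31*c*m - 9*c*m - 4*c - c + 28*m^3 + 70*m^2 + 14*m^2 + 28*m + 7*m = c^3 + 4*c^2 - 5*c + 28*m^3 + m^2*(84 - 4*c) + m*(-7*c^2 - 40*c + 35)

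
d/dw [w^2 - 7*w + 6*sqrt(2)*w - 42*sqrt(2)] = 2*w - 7 + 6*sqrt(2)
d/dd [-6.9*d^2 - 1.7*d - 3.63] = -13.8*d - 1.7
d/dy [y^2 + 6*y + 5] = 2*y + 6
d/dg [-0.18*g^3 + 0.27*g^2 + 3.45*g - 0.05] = -0.54*g^2 + 0.54*g + 3.45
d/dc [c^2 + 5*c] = 2*c + 5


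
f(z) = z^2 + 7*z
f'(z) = 2*z + 7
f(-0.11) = -0.76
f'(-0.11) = 6.78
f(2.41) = 22.68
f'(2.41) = 11.82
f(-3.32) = -12.22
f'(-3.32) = 0.36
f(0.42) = 3.12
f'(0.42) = 7.84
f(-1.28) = -7.32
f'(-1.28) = 4.44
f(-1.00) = -6.00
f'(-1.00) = 5.00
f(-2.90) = -11.89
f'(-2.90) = 1.20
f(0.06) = 0.42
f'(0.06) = 7.12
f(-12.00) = 60.00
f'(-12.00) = -17.00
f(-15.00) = 120.00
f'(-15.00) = -23.00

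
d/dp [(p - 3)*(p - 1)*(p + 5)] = 3*p^2 + 2*p - 17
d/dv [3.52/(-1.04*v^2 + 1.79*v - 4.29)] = (7.3216*v - 6.3008)/(1.04*v^2 - 1.79*v + 4.29)^2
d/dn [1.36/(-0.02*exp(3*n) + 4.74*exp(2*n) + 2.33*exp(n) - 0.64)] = (0.0816*exp(2*n) - 12.8928*exp(n) - 3.1688)*exp(n)/(0.02*exp(3*n) - 4.74*exp(2*n) - 2.33*exp(n) + 0.64)^2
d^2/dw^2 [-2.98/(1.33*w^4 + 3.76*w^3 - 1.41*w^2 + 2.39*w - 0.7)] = ((47.5608*w^2 + 67.2288*w - 8.4036)*(1.33*w^4 + 3.76*w^3 - 1.41*w^2 + 2.39*w - 0.7) - 2.98*(5.32*w^3 + 11.28*w^2 - 2.82*w + 2.39)*(10.64*w^3 + 22.56*w^2 - 5.64*w + 4.78))/(1.33*w^4 + 3.76*w^3 - 1.41*w^2 + 2.39*w - 0.7)^3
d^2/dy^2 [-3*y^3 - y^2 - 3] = -18*y - 2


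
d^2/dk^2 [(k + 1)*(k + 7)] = 2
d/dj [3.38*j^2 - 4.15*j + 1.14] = 6.76*j - 4.15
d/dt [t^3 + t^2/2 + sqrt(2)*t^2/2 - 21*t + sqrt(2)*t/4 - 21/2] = 3*t^2 + t + sqrt(2)*t - 21 + sqrt(2)/4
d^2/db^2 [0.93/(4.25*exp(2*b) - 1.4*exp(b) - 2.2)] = ((1.302 - 15.81*exp(b))*(-4.25*exp(2*b) + 1.4*exp(b) + 2.2) - 0.93*(8.5*exp(b) - 1.4)*(17.0*exp(b) - 2.8)*exp(b))*exp(b)/(-4.25*exp(2*b) + 1.4*exp(b) + 2.2)^3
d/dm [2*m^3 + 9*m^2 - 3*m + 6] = 6*m^2 + 18*m - 3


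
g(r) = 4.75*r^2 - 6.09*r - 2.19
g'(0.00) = -6.09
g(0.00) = -2.19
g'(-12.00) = -120.09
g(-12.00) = 754.89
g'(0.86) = 2.08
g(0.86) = -3.91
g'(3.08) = 23.17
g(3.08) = 24.11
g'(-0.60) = -11.79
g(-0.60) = 3.17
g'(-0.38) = -9.70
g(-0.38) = 0.81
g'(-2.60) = -30.79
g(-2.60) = 45.75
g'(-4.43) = -48.18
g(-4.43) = 118.01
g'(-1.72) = -22.43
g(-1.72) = 22.34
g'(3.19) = 24.22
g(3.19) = 26.72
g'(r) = 9.5*r - 6.09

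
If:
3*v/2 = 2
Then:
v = 4/3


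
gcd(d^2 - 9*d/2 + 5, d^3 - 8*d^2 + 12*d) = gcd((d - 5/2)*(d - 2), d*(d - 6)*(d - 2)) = d - 2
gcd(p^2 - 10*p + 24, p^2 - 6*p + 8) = p - 4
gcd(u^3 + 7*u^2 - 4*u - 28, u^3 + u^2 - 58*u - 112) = u^2 + 9*u + 14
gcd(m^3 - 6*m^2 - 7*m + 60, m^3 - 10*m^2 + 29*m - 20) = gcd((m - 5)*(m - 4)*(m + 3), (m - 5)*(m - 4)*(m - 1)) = m^2 - 9*m + 20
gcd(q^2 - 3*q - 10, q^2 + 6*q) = 1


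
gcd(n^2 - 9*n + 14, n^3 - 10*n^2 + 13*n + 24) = 1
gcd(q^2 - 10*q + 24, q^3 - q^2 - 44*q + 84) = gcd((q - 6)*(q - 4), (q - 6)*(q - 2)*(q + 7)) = q - 6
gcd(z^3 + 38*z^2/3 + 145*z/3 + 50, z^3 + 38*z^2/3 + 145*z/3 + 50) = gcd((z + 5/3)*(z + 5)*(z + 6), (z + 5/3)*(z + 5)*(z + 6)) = z^3 + 38*z^2/3 + 145*z/3 + 50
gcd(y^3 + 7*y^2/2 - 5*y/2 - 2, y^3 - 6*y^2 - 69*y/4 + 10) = 1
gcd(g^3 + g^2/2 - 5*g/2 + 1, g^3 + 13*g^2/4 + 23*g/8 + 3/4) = g + 2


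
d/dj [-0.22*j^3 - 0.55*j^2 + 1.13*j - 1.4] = -0.66*j^2 - 1.1*j + 1.13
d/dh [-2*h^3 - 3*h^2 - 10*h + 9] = -6*h^2 - 6*h - 10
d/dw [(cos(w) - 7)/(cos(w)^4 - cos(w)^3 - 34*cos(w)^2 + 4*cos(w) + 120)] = (6*sin(w)^4 + 14*sin(w)^2 + 907*cos(w) - 15*cos(3*w) - 316)*sin(w)/(2*(cos(w) - 6)^2*(cos(w) - 2)^2*(cos(w) + 2)^2*(cos(w) + 5)^2)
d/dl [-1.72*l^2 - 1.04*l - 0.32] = -3.44*l - 1.04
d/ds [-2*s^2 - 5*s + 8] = -4*s - 5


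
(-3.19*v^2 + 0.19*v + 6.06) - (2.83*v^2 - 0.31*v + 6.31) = -6.02*v^2 + 0.5*v - 0.25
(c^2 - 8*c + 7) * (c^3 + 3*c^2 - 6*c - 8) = c^5 - 5*c^4 - 23*c^3 + 61*c^2 + 22*c - 56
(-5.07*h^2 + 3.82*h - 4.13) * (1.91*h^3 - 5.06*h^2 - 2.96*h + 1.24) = -9.6837*h^5 + 32.9504*h^4 - 12.2103*h^3 + 3.3038*h^2 + 16.9616*h - 5.1212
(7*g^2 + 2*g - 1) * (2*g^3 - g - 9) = 14*g^5 + 4*g^4 - 9*g^3 - 65*g^2 - 17*g + 9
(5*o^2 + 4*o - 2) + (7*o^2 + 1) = 12*o^2 + 4*o - 1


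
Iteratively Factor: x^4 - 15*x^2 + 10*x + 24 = (x + 1)*(x^3 - x^2 - 14*x + 24) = (x - 3)*(x + 1)*(x^2 + 2*x - 8) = (x - 3)*(x + 1)*(x + 4)*(x - 2)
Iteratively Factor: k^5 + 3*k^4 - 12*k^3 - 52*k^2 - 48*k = (k + 3)*(k^4 - 12*k^2 - 16*k) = k*(k + 3)*(k^3 - 12*k - 16) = k*(k + 2)*(k + 3)*(k^2 - 2*k - 8) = k*(k + 2)^2*(k + 3)*(k - 4)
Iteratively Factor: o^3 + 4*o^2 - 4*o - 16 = (o + 2)*(o^2 + 2*o - 8) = (o - 2)*(o + 2)*(o + 4)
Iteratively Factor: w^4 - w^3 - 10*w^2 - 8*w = (w)*(w^3 - w^2 - 10*w - 8) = w*(w + 2)*(w^2 - 3*w - 4) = w*(w - 4)*(w + 2)*(w + 1)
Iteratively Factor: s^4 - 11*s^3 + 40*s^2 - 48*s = (s)*(s^3 - 11*s^2 + 40*s - 48) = s*(s - 4)*(s^2 - 7*s + 12) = s*(s - 4)^2*(s - 3)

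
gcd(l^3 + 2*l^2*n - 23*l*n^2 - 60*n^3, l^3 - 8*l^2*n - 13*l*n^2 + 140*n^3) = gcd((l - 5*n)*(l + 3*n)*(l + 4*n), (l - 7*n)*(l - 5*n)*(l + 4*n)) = l^2 - l*n - 20*n^2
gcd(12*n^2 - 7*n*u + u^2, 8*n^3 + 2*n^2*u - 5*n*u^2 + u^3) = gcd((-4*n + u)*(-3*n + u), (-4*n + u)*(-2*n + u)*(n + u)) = -4*n + u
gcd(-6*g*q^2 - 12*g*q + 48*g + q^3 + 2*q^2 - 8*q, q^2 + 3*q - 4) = q + 4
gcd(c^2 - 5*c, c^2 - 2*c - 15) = c - 5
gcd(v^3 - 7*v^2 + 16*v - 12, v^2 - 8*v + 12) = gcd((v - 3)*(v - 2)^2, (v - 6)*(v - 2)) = v - 2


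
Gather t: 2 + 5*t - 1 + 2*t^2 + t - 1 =2*t^2 + 6*t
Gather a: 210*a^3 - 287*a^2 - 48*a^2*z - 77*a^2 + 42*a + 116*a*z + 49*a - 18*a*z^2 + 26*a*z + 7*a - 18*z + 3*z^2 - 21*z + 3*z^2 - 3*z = 210*a^3 + a^2*(-48*z - 364) + a*(-18*z^2 + 142*z + 98) + 6*z^2 - 42*z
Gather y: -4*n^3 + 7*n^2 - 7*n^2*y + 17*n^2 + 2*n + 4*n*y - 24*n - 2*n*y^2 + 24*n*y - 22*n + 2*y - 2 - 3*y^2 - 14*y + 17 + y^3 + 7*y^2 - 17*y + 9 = -4*n^3 + 24*n^2 - 44*n + y^3 + y^2*(4 - 2*n) + y*(-7*n^2 + 28*n - 29) + 24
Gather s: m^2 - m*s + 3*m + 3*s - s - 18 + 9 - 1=m^2 + 3*m + s*(2 - m) - 10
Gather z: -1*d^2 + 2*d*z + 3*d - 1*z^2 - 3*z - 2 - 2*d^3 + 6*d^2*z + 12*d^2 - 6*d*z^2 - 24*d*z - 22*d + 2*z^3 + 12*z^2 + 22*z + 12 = -2*d^3 + 11*d^2 - 19*d + 2*z^3 + z^2*(11 - 6*d) + z*(6*d^2 - 22*d + 19) + 10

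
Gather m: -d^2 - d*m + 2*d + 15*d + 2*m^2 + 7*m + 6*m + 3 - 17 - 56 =-d^2 + 17*d + 2*m^2 + m*(13 - d) - 70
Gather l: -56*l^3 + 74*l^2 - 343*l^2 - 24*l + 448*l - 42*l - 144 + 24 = -56*l^3 - 269*l^2 + 382*l - 120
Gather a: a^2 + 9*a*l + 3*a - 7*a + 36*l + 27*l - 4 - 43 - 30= a^2 + a*(9*l - 4) + 63*l - 77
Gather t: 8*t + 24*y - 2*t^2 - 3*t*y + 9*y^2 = -2*t^2 + t*(8 - 3*y) + 9*y^2 + 24*y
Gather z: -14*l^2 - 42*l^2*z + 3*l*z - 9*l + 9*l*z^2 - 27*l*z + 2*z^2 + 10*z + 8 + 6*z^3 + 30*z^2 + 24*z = -14*l^2 - 9*l + 6*z^3 + z^2*(9*l + 32) + z*(-42*l^2 - 24*l + 34) + 8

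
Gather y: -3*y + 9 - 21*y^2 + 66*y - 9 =-21*y^2 + 63*y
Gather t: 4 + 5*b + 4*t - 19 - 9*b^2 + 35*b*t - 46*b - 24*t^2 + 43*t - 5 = -9*b^2 - 41*b - 24*t^2 + t*(35*b + 47) - 20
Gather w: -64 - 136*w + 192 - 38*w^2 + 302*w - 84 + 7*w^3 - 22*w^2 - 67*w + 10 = 7*w^3 - 60*w^2 + 99*w + 54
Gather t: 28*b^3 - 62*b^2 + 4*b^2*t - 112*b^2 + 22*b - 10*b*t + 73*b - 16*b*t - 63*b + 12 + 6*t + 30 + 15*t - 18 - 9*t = 28*b^3 - 174*b^2 + 32*b + t*(4*b^2 - 26*b + 12) + 24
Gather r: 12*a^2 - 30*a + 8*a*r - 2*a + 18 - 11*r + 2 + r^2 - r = 12*a^2 - 32*a + r^2 + r*(8*a - 12) + 20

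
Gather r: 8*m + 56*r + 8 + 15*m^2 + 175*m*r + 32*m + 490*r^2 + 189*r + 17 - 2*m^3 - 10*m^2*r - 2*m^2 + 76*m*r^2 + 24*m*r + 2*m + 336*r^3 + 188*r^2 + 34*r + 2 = -2*m^3 + 13*m^2 + 42*m + 336*r^3 + r^2*(76*m + 678) + r*(-10*m^2 + 199*m + 279) + 27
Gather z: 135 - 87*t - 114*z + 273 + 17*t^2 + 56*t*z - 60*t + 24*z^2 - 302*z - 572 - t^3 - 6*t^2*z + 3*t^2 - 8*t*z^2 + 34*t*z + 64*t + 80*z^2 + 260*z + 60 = -t^3 + 20*t^2 - 83*t + z^2*(104 - 8*t) + z*(-6*t^2 + 90*t - 156) - 104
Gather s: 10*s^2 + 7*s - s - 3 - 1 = 10*s^2 + 6*s - 4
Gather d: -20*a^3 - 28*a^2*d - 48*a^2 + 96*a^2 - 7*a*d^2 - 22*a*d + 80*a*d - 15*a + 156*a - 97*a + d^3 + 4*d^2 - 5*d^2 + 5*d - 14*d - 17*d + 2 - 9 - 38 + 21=-20*a^3 + 48*a^2 + 44*a + d^3 + d^2*(-7*a - 1) + d*(-28*a^2 + 58*a - 26) - 24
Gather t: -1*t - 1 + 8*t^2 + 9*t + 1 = 8*t^2 + 8*t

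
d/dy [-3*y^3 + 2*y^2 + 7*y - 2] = -9*y^2 + 4*y + 7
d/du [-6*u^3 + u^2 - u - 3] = -18*u^2 + 2*u - 1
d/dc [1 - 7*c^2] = -14*c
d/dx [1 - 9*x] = -9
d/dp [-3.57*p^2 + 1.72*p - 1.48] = 1.72 - 7.14*p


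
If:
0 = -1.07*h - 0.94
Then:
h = -0.88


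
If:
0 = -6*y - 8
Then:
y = -4/3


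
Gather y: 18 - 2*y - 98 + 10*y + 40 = 8*y - 40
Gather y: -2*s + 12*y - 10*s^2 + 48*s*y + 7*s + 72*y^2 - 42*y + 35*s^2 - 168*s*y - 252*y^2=25*s^2 + 5*s - 180*y^2 + y*(-120*s - 30)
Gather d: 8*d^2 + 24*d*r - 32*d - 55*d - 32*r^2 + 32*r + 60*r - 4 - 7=8*d^2 + d*(24*r - 87) - 32*r^2 + 92*r - 11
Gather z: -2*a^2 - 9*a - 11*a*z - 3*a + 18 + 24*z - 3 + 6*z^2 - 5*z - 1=-2*a^2 - 12*a + 6*z^2 + z*(19 - 11*a) + 14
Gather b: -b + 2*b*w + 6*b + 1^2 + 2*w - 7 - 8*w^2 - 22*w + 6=b*(2*w + 5) - 8*w^2 - 20*w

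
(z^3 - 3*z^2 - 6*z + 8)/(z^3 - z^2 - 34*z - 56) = (z^2 - 5*z + 4)/(z^2 - 3*z - 28)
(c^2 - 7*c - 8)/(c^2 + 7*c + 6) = (c - 8)/(c + 6)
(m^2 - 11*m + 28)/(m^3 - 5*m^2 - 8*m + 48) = (m - 7)/(m^2 - m - 12)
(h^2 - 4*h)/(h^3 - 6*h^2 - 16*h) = (4 - h)/(-h^2 + 6*h + 16)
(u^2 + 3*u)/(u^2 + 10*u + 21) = u/(u + 7)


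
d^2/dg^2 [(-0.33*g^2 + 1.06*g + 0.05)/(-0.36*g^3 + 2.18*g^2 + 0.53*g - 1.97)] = (0.0855360000000002*g^6 - 0.824256000000001*g^5 + 5.291352*g^4 - 13.890812*g^3 + 16.155852*g^2 - 27.447516*g - 0.109648)/(0.046656*g^9 - 0.847584*g^8 + 4.926528*g^7 - 7.098632*g^6 - 16.52928*g^5 + 23.994342*g^4 + 17.699323*g^3 - 23.720967*g^2 - 6.170631*g + 7.645373)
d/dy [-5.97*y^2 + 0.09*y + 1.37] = 0.09 - 11.94*y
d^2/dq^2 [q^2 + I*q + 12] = 2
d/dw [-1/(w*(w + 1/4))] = 4*(8*w + 1)/(w^2*(4*w + 1)^2)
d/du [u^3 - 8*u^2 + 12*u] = 3*u^2 - 16*u + 12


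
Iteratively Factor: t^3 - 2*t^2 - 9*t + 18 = (t - 2)*(t^2 - 9) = (t - 3)*(t - 2)*(t + 3)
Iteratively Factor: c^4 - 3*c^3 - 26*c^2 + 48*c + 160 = (c + 2)*(c^3 - 5*c^2 - 16*c + 80) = (c + 2)*(c + 4)*(c^2 - 9*c + 20) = (c - 4)*(c + 2)*(c + 4)*(c - 5)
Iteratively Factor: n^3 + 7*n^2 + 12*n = (n + 4)*(n^2 + 3*n) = (n + 3)*(n + 4)*(n)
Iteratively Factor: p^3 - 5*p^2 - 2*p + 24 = (p - 3)*(p^2 - 2*p - 8) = (p - 4)*(p - 3)*(p + 2)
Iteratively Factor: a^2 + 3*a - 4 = (a - 1)*(a + 4)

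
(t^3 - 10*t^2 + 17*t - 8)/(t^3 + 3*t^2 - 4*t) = (t^2 - 9*t + 8)/(t*(t + 4))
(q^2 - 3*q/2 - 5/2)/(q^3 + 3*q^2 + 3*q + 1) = (q - 5/2)/(q^2 + 2*q + 1)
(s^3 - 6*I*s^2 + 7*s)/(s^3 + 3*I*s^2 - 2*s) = (s - 7*I)/(s + 2*I)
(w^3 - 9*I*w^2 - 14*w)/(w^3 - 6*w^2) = (w^2 - 9*I*w - 14)/(w*(w - 6))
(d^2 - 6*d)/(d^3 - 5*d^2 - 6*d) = 1/(d + 1)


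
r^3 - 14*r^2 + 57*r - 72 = (r - 8)*(r - 3)^2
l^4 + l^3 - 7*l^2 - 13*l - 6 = (l - 3)*(l + 1)^2*(l + 2)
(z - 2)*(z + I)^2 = z^3 - 2*z^2 + 2*I*z^2 - z - 4*I*z + 2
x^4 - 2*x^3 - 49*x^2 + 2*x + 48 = (x - 8)*(x - 1)*(x + 1)*(x + 6)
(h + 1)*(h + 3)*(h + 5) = h^3 + 9*h^2 + 23*h + 15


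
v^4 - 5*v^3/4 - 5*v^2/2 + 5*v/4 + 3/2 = (v - 2)*(v - 1)*(v + 3/4)*(v + 1)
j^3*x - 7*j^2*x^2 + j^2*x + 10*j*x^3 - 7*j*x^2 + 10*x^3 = (j - 5*x)*(j - 2*x)*(j*x + x)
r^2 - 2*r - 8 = (r - 4)*(r + 2)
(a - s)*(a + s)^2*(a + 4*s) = a^4 + 5*a^3*s + 3*a^2*s^2 - 5*a*s^3 - 4*s^4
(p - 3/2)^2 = p^2 - 3*p + 9/4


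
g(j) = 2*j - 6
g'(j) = 2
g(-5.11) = -16.22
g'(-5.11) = 2.00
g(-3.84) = -13.68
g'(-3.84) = 2.00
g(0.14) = -5.72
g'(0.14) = 2.00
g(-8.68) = -23.36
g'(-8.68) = 2.00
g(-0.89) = -7.78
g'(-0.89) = 2.00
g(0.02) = -5.96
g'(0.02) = 2.00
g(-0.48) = -6.96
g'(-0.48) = 2.00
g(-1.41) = -8.82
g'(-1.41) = 2.00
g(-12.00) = -30.00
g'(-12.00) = 2.00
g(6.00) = 6.00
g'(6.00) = 2.00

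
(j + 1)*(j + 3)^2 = j^3 + 7*j^2 + 15*j + 9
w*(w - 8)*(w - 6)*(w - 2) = w^4 - 16*w^3 + 76*w^2 - 96*w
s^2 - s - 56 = (s - 8)*(s + 7)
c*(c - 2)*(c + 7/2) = c^3 + 3*c^2/2 - 7*c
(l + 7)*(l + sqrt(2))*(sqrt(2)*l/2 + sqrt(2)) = sqrt(2)*l^3/2 + l^2 + 9*sqrt(2)*l^2/2 + 9*l + 7*sqrt(2)*l + 14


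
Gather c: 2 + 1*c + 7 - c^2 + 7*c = -c^2 + 8*c + 9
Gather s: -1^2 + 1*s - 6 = s - 7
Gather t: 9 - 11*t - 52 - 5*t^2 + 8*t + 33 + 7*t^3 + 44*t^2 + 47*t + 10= 7*t^3 + 39*t^2 + 44*t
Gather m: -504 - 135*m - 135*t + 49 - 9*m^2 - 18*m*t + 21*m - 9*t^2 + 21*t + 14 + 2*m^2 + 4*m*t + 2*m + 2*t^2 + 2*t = -7*m^2 + m*(-14*t - 112) - 7*t^2 - 112*t - 441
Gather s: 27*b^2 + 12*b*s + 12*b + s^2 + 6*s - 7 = 27*b^2 + 12*b + s^2 + s*(12*b + 6) - 7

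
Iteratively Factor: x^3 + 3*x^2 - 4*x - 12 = (x - 2)*(x^2 + 5*x + 6) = (x - 2)*(x + 2)*(x + 3)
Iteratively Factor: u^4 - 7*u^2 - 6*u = (u - 3)*(u^3 + 3*u^2 + 2*u) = u*(u - 3)*(u^2 + 3*u + 2) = u*(u - 3)*(u + 2)*(u + 1)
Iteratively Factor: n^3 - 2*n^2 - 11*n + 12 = (n - 1)*(n^2 - n - 12) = (n - 1)*(n + 3)*(n - 4)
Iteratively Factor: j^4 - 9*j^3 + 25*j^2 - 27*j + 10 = (j - 1)*(j^3 - 8*j^2 + 17*j - 10) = (j - 1)^2*(j^2 - 7*j + 10) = (j - 2)*(j - 1)^2*(j - 5)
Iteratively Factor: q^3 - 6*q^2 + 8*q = (q - 2)*(q^2 - 4*q) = q*(q - 2)*(q - 4)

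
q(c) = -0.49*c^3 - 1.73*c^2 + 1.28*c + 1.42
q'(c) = -1.47*c^2 - 3.46*c + 1.28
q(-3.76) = -1.80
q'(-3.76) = -6.49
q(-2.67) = -5.00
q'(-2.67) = 0.04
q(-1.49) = -2.71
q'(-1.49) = 3.17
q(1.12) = -0.00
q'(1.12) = -4.44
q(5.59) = -131.08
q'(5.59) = -64.00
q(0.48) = 1.58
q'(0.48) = -0.72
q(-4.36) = 3.56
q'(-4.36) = -11.58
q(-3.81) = -1.47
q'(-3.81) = -6.88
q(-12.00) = 583.66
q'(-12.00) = -168.88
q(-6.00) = 37.30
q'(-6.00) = -30.88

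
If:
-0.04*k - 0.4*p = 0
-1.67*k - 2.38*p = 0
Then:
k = 0.00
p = 0.00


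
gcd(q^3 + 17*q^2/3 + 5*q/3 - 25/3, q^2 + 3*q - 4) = q - 1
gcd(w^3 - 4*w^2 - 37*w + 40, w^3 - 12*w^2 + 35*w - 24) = w^2 - 9*w + 8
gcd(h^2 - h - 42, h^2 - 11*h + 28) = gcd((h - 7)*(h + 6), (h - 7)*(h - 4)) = h - 7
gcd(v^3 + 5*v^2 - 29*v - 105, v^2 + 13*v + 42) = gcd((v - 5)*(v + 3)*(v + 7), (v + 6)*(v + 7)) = v + 7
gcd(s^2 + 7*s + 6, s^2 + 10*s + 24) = s + 6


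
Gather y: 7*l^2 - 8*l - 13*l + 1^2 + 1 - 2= 7*l^2 - 21*l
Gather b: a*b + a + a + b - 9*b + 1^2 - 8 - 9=2*a + b*(a - 8) - 16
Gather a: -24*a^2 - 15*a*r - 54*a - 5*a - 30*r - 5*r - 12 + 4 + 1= -24*a^2 + a*(-15*r - 59) - 35*r - 7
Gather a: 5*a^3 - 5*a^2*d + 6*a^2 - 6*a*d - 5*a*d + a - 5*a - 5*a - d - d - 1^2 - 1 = 5*a^3 + a^2*(6 - 5*d) + a*(-11*d - 9) - 2*d - 2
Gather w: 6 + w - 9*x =w - 9*x + 6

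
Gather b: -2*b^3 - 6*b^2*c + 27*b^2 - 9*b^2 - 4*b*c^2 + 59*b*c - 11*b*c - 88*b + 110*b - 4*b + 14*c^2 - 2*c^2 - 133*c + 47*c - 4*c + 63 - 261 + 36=-2*b^3 + b^2*(18 - 6*c) + b*(-4*c^2 + 48*c + 18) + 12*c^2 - 90*c - 162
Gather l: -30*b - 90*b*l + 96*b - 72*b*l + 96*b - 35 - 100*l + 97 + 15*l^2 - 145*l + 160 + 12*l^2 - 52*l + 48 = 162*b + 27*l^2 + l*(-162*b - 297) + 270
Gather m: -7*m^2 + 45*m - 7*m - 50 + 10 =-7*m^2 + 38*m - 40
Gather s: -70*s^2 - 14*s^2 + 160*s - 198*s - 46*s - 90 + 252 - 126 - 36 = -84*s^2 - 84*s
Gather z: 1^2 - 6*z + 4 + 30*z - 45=24*z - 40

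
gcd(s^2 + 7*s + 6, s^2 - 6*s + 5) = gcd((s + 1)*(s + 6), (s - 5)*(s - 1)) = 1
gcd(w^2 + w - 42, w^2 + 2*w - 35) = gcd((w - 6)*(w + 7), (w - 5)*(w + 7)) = w + 7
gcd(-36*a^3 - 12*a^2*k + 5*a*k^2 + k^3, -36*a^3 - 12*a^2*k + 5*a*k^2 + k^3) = 36*a^3 + 12*a^2*k - 5*a*k^2 - k^3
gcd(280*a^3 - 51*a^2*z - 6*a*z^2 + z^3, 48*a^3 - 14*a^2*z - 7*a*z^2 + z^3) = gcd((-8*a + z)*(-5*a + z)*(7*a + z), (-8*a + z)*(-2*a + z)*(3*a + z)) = -8*a + z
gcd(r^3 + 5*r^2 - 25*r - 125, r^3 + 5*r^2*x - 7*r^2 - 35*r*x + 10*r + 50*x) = r - 5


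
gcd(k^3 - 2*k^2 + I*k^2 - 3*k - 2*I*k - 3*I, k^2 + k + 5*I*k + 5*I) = k + 1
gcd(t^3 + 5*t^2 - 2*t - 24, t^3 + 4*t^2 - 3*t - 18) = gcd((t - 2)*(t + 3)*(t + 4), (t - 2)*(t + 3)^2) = t^2 + t - 6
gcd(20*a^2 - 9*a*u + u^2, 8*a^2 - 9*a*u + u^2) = 1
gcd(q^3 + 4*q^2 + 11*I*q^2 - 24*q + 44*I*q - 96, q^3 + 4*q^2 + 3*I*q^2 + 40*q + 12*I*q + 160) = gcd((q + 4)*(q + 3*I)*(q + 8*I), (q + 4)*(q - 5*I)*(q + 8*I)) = q^2 + q*(4 + 8*I) + 32*I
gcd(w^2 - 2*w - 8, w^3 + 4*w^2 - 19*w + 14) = 1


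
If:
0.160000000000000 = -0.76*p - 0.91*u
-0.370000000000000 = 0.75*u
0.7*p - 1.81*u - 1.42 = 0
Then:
No Solution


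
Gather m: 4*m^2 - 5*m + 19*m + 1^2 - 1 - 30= 4*m^2 + 14*m - 30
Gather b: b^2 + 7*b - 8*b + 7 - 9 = b^2 - b - 2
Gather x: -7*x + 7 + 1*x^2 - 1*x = x^2 - 8*x + 7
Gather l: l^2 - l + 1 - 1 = l^2 - l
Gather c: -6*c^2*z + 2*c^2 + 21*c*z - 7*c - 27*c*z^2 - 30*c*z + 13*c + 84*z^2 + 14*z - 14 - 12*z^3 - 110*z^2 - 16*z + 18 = c^2*(2 - 6*z) + c*(-27*z^2 - 9*z + 6) - 12*z^3 - 26*z^2 - 2*z + 4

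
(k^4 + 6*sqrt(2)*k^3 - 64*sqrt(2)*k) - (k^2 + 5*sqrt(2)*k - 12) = k^4 + 6*sqrt(2)*k^3 - k^2 - 69*sqrt(2)*k + 12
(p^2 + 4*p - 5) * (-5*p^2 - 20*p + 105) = -5*p^4 - 40*p^3 + 50*p^2 + 520*p - 525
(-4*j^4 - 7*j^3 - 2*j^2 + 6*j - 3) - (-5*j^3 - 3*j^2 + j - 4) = -4*j^4 - 2*j^3 + j^2 + 5*j + 1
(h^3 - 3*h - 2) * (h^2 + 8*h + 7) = h^5 + 8*h^4 + 4*h^3 - 26*h^2 - 37*h - 14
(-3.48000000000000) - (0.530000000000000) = -4.01000000000000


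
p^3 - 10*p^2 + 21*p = p*(p - 7)*(p - 3)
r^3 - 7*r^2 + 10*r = r*(r - 5)*(r - 2)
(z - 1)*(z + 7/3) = z^2 + 4*z/3 - 7/3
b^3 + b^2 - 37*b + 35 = (b - 5)*(b - 1)*(b + 7)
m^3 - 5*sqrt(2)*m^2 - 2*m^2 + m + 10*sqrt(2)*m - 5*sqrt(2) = (m - 1)^2*(m - 5*sqrt(2))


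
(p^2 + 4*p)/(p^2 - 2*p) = (p + 4)/(p - 2)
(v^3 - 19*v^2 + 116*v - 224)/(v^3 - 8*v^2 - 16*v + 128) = (v - 7)/(v + 4)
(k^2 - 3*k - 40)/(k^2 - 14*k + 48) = (k + 5)/(k - 6)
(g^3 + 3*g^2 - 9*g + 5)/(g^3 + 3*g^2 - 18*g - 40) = (g^2 - 2*g + 1)/(g^2 - 2*g - 8)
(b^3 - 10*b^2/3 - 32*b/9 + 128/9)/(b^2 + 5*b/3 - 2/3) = (9*b^2 - 48*b + 64)/(3*(3*b - 1))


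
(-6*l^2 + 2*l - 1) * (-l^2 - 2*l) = 6*l^4 + 10*l^3 - 3*l^2 + 2*l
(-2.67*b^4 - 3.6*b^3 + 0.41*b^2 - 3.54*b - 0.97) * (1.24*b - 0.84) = -3.3108*b^5 - 2.2212*b^4 + 3.5324*b^3 - 4.734*b^2 + 1.7708*b + 0.8148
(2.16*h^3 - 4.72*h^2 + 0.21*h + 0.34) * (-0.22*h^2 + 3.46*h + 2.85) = -0.4752*h^5 + 8.512*h^4 - 10.2214*h^3 - 12.8002*h^2 + 1.7749*h + 0.969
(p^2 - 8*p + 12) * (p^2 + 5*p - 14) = p^4 - 3*p^3 - 42*p^2 + 172*p - 168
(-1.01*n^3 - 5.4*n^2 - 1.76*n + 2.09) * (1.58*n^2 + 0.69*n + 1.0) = -1.5958*n^5 - 9.2289*n^4 - 7.5168*n^3 - 3.3122*n^2 - 0.3179*n + 2.09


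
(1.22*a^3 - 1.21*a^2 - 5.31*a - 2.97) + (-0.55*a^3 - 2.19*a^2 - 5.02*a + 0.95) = 0.67*a^3 - 3.4*a^2 - 10.33*a - 2.02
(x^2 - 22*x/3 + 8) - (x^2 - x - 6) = 14 - 19*x/3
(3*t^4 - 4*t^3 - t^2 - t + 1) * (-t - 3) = -3*t^5 - 5*t^4 + 13*t^3 + 4*t^2 + 2*t - 3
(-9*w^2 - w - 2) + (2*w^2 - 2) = -7*w^2 - w - 4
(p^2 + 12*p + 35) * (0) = 0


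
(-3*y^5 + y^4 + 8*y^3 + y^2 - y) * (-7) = 21*y^5 - 7*y^4 - 56*y^3 - 7*y^2 + 7*y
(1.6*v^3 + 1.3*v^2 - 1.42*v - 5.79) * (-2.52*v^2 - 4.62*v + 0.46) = -4.032*v^5 - 10.668*v^4 - 1.6916*v^3 + 21.7492*v^2 + 26.0966*v - 2.6634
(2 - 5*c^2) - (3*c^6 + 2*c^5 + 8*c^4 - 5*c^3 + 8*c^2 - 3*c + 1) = -3*c^6 - 2*c^5 - 8*c^4 + 5*c^3 - 13*c^2 + 3*c + 1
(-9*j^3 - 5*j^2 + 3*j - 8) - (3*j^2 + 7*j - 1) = -9*j^3 - 8*j^2 - 4*j - 7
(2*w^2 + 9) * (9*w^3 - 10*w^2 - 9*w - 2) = 18*w^5 - 20*w^4 + 63*w^3 - 94*w^2 - 81*w - 18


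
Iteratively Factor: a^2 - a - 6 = (a + 2)*(a - 3)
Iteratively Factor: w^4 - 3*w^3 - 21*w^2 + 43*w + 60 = (w + 4)*(w^3 - 7*w^2 + 7*w + 15) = (w - 3)*(w + 4)*(w^2 - 4*w - 5) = (w - 5)*(w - 3)*(w + 4)*(w + 1)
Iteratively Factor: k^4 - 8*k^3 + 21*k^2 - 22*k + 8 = (k - 4)*(k^3 - 4*k^2 + 5*k - 2) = (k - 4)*(k - 1)*(k^2 - 3*k + 2) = (k - 4)*(k - 2)*(k - 1)*(k - 1)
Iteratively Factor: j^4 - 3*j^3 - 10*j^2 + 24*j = (j - 4)*(j^3 + j^2 - 6*j) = (j - 4)*(j + 3)*(j^2 - 2*j) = (j - 4)*(j - 2)*(j + 3)*(j)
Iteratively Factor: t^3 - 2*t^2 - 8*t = (t - 4)*(t^2 + 2*t) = (t - 4)*(t + 2)*(t)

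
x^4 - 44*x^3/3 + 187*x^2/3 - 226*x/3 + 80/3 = (x - 8)*(x - 5)*(x - 1)*(x - 2/3)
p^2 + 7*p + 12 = (p + 3)*(p + 4)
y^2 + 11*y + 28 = (y + 4)*(y + 7)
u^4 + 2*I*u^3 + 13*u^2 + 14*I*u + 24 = (u - 3*I)*(u - I)*(u + 2*I)*(u + 4*I)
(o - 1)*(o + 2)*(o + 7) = o^3 + 8*o^2 + 5*o - 14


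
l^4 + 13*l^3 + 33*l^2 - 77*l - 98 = (l - 2)*(l + 1)*(l + 7)^2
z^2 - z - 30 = (z - 6)*(z + 5)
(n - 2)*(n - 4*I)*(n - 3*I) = n^3 - 2*n^2 - 7*I*n^2 - 12*n + 14*I*n + 24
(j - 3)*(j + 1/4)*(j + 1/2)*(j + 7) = j^4 + 19*j^3/4 - 143*j^2/8 - 61*j/4 - 21/8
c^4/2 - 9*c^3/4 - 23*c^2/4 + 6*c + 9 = (c/2 + 1)*(c - 6)*(c - 3/2)*(c + 1)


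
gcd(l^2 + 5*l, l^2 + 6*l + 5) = l + 5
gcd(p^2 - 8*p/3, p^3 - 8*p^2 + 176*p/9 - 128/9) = p - 8/3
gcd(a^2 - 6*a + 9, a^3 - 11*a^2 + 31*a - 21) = a - 3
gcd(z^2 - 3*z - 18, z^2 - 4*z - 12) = z - 6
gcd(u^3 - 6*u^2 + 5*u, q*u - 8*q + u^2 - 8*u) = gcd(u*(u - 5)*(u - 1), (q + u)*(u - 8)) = 1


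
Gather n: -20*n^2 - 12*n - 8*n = -20*n^2 - 20*n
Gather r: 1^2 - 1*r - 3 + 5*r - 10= 4*r - 12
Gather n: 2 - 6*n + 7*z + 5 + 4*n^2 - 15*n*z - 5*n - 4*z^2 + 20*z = 4*n^2 + n*(-15*z - 11) - 4*z^2 + 27*z + 7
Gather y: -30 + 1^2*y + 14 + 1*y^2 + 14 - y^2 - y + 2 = 0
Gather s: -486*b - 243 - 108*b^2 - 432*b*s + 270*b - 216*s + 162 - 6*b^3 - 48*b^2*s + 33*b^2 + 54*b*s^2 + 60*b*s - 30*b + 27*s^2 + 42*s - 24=-6*b^3 - 75*b^2 - 246*b + s^2*(54*b + 27) + s*(-48*b^2 - 372*b - 174) - 105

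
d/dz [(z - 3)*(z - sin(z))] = z + (3 - z)*(cos(z) - 1) - sin(z)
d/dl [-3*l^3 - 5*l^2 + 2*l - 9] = -9*l^2 - 10*l + 2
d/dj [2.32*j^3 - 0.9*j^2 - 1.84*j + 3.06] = 6.96*j^2 - 1.8*j - 1.84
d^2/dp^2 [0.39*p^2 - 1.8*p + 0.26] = 0.780000000000000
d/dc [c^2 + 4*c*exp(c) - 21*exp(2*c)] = 4*c*exp(c) + 2*c - 42*exp(2*c) + 4*exp(c)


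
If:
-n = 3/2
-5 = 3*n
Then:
No Solution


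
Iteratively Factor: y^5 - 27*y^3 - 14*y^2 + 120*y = (y - 2)*(y^4 + 2*y^3 - 23*y^2 - 60*y) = (y - 5)*(y - 2)*(y^3 + 7*y^2 + 12*y) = y*(y - 5)*(y - 2)*(y^2 + 7*y + 12) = y*(y - 5)*(y - 2)*(y + 3)*(y + 4)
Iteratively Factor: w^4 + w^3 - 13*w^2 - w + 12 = (w - 3)*(w^3 + 4*w^2 - w - 4) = (w - 3)*(w + 1)*(w^2 + 3*w - 4) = (w - 3)*(w - 1)*(w + 1)*(w + 4)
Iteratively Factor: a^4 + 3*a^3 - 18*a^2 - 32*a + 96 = (a - 3)*(a^3 + 6*a^2 - 32) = (a - 3)*(a + 4)*(a^2 + 2*a - 8) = (a - 3)*(a - 2)*(a + 4)*(a + 4)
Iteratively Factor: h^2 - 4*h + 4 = (h - 2)*(h - 2)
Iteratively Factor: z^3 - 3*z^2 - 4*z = (z)*(z^2 - 3*z - 4) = z*(z + 1)*(z - 4)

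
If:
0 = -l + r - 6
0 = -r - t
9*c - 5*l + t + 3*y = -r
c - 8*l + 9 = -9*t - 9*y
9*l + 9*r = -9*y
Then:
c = -459/304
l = -873/304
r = 951/304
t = -951/304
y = -39/152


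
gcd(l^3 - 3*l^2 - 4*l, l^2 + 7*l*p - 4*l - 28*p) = l - 4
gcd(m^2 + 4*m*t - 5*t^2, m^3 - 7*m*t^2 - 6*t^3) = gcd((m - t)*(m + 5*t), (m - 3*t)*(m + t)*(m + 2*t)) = 1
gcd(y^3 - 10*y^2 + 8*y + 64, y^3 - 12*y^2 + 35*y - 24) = y - 8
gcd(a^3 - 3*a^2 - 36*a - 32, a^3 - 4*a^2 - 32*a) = a^2 - 4*a - 32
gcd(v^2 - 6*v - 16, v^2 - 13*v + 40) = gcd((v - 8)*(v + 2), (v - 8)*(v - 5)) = v - 8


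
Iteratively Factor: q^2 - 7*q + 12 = (q - 4)*(q - 3)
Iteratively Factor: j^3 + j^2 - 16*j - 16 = (j + 4)*(j^2 - 3*j - 4) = (j - 4)*(j + 4)*(j + 1)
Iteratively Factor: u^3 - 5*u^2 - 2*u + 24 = (u + 2)*(u^2 - 7*u + 12) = (u - 3)*(u + 2)*(u - 4)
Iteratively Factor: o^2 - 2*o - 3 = (o - 3)*(o + 1)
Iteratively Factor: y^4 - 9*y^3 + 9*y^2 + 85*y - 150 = (y + 3)*(y^3 - 12*y^2 + 45*y - 50) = (y - 5)*(y + 3)*(y^2 - 7*y + 10) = (y - 5)*(y - 2)*(y + 3)*(y - 5)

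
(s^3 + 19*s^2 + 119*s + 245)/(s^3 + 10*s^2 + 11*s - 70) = (s + 7)/(s - 2)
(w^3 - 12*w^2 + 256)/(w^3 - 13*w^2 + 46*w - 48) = (w^2 - 4*w - 32)/(w^2 - 5*w + 6)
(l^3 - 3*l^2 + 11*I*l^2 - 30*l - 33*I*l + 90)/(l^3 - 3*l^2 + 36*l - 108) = (l + 5*I)/(l - 6*I)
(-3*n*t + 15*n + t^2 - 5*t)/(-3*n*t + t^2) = (t - 5)/t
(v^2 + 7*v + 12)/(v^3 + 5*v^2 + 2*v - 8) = (v + 3)/(v^2 + v - 2)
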